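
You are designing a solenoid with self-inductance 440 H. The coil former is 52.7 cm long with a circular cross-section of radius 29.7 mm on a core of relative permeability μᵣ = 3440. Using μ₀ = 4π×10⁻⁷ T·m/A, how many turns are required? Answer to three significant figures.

N ≈ 4400 turns

A = πr² = π(2.970×10^-2 m)² = 2.771×10^-3 m².
From L = μ₀μᵣN²A/ℓ, N = √(Lℓ / (μ₀μᵣA)).
N = √[(440)(0.527) / ((4π×10⁻⁷)(3440)×2.771×10^-3)] = √(1.936×10^7) ≈ 4399.6.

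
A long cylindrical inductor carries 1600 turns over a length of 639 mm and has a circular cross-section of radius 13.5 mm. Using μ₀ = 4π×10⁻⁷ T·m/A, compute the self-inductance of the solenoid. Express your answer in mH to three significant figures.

L ≈ 2.88 mH

A = πr² = π(1.350×10^-2 m)² = 5.726×10^-4 m².
For a long solenoid, L = μ₀N²A/ℓ.
L = (4π×10⁻⁷)(1600)²(5.726×10^-4)/(0.639 m) = 2.882×10^-3 H.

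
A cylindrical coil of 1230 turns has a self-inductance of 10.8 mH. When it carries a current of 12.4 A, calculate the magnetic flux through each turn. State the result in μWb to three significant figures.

Φ_B ≈ 109 μWb

From L = NΦ_B/I, the flux per turn is Φ_B = LI/N.
Φ_B = (1.080×10^-2 H)(12.4 A)/1230 = 1.089×10^-4 Wb.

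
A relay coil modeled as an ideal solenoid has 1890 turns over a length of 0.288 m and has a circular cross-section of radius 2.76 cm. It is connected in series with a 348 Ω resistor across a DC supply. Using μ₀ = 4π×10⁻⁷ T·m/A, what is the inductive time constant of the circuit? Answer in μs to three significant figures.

A = πr² = π(2.760×10^-2 m)² = 2.393×10^-3 m².
L = μ₀N²A/ℓ = (4π×10⁻⁷)(1890)²(2.393×10^-3)/(0.288) = 3.730×10^-2 H.
τ = L/R = (3.730×10^-2)/(348) = 1.072×10^-4 s.

τ ≈ 107 μs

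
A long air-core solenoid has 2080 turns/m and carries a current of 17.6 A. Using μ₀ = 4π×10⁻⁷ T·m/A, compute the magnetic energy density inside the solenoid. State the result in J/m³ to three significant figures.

u ≈ 842 J/m³

B = μ₀nI = (4π×10⁻⁷)(2.080×10^3)(17.6) = 4.600×10^-2 T.
u = B²/(2μ₀) = (4.600×10^-2)²/(2×4π×10⁻⁷) = 842 J/m³.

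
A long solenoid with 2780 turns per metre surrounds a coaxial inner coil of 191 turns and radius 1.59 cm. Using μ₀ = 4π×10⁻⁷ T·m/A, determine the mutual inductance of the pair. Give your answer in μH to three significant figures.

M ≈ 530 μH

The outer solenoid produces a uniform field B₁ = μ₀n₁I₁ across the inner coil,
so the flux linkage is N₂Φ = N₂B₁A₂ = μ₀n₁N₂A₂·I₁, giving M = μ₀n₁N₂A₂.
A₂ = πr² = π(1.590×10^-2 m)² = 7.942×10^-4 m².
M = (4π×10⁻⁷)(2780)(191)(7.942×10^-4) = 5.299×10^-4 H.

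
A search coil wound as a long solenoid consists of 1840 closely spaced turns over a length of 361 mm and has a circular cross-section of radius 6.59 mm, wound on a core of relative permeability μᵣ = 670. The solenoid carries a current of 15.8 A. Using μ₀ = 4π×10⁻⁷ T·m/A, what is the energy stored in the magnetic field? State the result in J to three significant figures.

U ≈ 134 J

A = πr² = π(6.590×10^-3 m)² = 1.364×10^-4 m².
L = μ₀μᵣN²A/ℓ = (4π×10⁻⁷)(670)(1840)²(1.364×10^-4)/(0.361) = 1.077 H.
U = ½LI² = ½(1.077)(15.8)² = 134.47 J.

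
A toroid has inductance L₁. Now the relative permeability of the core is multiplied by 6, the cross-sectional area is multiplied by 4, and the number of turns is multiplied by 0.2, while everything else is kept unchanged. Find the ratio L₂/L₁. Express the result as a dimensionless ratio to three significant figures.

For a toroid, L ∝ μᵣN²A/R.
L₂/L₁ = (6) × (4) × (0.2)^2 = 0.960.

L₂/L₁ = 0.960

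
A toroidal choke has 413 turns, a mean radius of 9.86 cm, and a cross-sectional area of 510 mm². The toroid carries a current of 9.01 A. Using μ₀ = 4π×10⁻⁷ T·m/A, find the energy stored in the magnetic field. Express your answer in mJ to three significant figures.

U ≈ 7.16 mJ

L = μ₀N²A/(2πR) = (4π×10⁻⁷)(413)²(5.100×10^-4)/(2π×9.860×10^-2) = 1.7645×10^-4 H.
U = ½LI² = ½(1.7645×10^-4)(9.01)² = 7.162×10^-3 J.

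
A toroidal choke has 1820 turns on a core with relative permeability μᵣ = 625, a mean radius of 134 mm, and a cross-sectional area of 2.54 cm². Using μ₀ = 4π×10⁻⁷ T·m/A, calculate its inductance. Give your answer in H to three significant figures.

For a thin toroid, L = μ₀μᵣN²A/(2πR).
L = (4π×10⁻⁷)(625)(1820)²(2.540×10^-4) / (2π×0.134 m) = 0.7848 H.

L ≈ 0.785 H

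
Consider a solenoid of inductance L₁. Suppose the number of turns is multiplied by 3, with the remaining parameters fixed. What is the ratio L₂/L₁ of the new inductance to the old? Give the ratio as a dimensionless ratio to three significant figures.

L₂/L₁ = 9.00

For a solenoid, L ∝ μᵣN²A/ℓ.
L₂/L₁ = (3)^2 = 9.00.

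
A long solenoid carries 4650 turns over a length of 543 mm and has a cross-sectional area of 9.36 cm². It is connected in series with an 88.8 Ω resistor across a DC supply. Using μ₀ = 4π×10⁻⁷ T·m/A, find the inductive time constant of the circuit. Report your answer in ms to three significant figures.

τ ≈ 0.527 ms

A = 9.36 cm² = 9.360×10^-4 m².
L = μ₀N²A/ℓ = (4π×10⁻⁷)(4650)²(9.360×10^-4)/(0.543) = 4.684×10^-2 H.
τ = L/R = (4.684×10^-2)/(88.8) = 5.274×10^-4 s.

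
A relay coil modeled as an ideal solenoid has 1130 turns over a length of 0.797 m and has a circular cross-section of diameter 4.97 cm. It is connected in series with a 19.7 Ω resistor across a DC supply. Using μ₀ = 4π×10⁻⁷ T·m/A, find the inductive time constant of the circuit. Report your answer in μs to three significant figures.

τ ≈ 198 μs

A = π(d/2)² = π(2.485×10^-2 m)² = 1.940×10^-3 m².
L = μ₀N²A/ℓ = (4π×10⁻⁷)(1130)²(1.940×10^-3)/(0.797) = 3.906×10^-3 H.
τ = L/R = (3.906×10^-3)/(19.7) = 1.983×10^-4 s.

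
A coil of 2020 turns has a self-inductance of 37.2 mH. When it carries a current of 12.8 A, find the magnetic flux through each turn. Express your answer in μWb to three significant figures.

From L = NΦ_B/I, the flux per turn is Φ_B = LI/N.
Φ_B = (3.720×10^-2 H)(12.8 A)/2020 = 2.357×10^-4 Wb.

Φ_B ≈ 236 μWb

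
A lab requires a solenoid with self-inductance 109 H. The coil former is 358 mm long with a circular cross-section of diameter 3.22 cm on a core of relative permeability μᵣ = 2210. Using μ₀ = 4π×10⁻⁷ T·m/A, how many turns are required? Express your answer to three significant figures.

A = π(d/2)² = π(1.610×10^-2 m)² = 8.143×10^-4 m².
From L = μ₀μᵣN²A/ℓ, N = √(Lℓ / (μ₀μᵣA)).
N = √[(109)(0.358) / ((4π×10⁻⁷)(2210)×8.143×10^-4)] = √(1.725×10^7) ≈ 4153.9.

N ≈ 4150 turns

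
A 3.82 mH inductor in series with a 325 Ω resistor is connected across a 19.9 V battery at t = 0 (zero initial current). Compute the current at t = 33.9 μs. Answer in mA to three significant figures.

I ≈ 57.8 mA

τ = L/R = 3.820×10^-3/325 = 1.175×10^-5 s; final current I_∞ = ε/R = 19.9/325 = 6.123×10^-2 A.
I(t) = I_∞(1 − e^(−t/τ)) with t/τ = 2.884.
I = (6.123×10^-2)(1 − e^(−2.884)) = 5.781×10^-2 A.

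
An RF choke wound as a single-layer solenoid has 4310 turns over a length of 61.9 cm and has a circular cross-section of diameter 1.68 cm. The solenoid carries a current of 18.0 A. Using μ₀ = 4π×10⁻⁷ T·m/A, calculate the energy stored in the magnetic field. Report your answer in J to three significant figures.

U ≈ 1.35 J

A = π(d/2)² = π(8.400×10^-3 m)² = 2.217×10^-4 m².
L = μ₀N²A/ℓ = (4π×10⁻⁷)(4310)²(2.217×10^-4)/(0.619) = 8.360×10^-3 H.
U = ½LI² = ½(8.360×10^-3)(18.0)² = 1.354 J.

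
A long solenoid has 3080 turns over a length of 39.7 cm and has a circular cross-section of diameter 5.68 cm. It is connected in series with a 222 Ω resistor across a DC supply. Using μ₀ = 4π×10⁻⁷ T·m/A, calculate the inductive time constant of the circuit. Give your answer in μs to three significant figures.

τ ≈ 343 μs

A = π(d/2)² = π(2.840×10^-2 m)² = 2.534×10^-3 m².
L = μ₀N²A/ℓ = (4π×10⁻⁷)(3080)²(2.534×10^-3)/(0.397) = 7.609×10^-2 H.
τ = L/R = (7.609×10^-2)/(222) = 3.427×10^-4 s.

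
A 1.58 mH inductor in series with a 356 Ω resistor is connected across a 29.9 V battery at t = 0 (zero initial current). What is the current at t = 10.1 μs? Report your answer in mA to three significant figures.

I ≈ 75.4 mA

τ = L/R = 1.580×10^-3/356 = 4.438×10^-6 s; final current I_∞ = ε/R = 29.9/356 = 8.399×10^-2 A.
I(t) = I_∞(1 − e^(−t/τ)) with t/τ = 2.276.
I = (8.399×10^-2)(1 − e^(−2.276)) = 7.536×10^-2 A.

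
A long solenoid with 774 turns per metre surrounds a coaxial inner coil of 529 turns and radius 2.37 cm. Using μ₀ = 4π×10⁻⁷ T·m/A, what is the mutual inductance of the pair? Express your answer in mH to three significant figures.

The outer solenoid produces a uniform field B₁ = μ₀n₁I₁ across the inner coil,
so the flux linkage is N₂Φ = N₂B₁A₂ = μ₀n₁N₂A₂·I₁, giving M = μ₀n₁N₂A₂.
A₂ = πr² = π(2.370×10^-2 m)² = 1.7646×10^-3 m².
M = (4π×10⁻⁷)(774)(529)(1.7646×10^-3) = 9.079×10^-4 H.

M ≈ 0.908 mH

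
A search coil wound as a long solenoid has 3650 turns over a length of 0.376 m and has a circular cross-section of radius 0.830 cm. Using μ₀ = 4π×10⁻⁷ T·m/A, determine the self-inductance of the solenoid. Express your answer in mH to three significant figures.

L ≈ 9.64 mH

A = πr² = π(8.300×10^-3 m)² = 2.164×10^-4 m².
For a long solenoid, L = μ₀N²A/ℓ.
L = (4π×10⁻⁷)(3650)²(2.164×10^-4)/(0.376 m) = 9.636×10^-3 H.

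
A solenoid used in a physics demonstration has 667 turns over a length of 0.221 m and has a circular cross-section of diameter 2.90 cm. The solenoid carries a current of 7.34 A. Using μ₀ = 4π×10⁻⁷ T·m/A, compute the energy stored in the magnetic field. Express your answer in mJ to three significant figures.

A = π(d/2)² = π(1.450×10^-2 m)² = 6.605×10^-4 m².
L = μ₀N²A/ℓ = (4π×10⁻⁷)(667)²(6.605×10^-4)/(0.221) = 1.671×10^-3 H.
U = ½LI² = ½(1.671×10^-3)(7.34)² = 4.501×10^-2 J.

U ≈ 45.0 mJ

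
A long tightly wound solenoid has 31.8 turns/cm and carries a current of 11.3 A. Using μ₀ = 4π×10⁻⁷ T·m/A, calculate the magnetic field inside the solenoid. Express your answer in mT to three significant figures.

B ≈ 45.2 mT

Inside a long solenoid, B = μ₀nI.
B = (4π×10⁻⁷)(3.180×10^3 m⁻¹)(11.3 A) = 4.516×10^-2 T.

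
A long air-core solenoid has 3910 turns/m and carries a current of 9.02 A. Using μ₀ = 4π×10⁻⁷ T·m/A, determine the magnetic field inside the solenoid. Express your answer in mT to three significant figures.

B ≈ 44.3 mT

Inside a long solenoid, B = μ₀nI.
B = (4π×10⁻⁷)(3.910×10^3 m⁻¹)(9.02 A) = 4.432×10^-2 T.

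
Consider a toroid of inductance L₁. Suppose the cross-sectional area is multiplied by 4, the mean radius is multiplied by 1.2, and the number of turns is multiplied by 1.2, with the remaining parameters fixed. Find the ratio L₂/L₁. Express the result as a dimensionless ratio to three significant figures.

For a toroid, L ∝ μᵣN²A/R.
L₂/L₁ = (4) × (1.2)^-1 × (1.2)^2 = 4.80.

L₂/L₁ = 4.80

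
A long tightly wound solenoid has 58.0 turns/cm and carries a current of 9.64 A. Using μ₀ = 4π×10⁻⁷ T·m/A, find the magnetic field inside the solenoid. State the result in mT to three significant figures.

B ≈ 70.3 mT

Inside a long solenoid, B = μ₀nI.
B = (4π×10⁻⁷)(5.800×10^3 m⁻¹)(9.64 A) = 7.026×10^-2 T.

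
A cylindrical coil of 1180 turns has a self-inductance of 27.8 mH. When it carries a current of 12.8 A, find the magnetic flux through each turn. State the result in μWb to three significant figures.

Φ_B ≈ 302 μWb

From L = NΦ_B/I, the flux per turn is Φ_B = LI/N.
Φ_B = (2.780×10^-2 H)(12.8 A)/1180 = 3.016×10^-4 Wb.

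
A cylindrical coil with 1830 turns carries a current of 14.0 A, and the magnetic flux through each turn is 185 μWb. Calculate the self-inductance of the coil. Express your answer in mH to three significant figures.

Self-inductance is defined by L = NΦ_B/I (flux linkage over current).
L = (1830)(1.850×10^-4 Wb)/(14.0 A) = 2.418×10^-2 H.

L ≈ 24.2 mH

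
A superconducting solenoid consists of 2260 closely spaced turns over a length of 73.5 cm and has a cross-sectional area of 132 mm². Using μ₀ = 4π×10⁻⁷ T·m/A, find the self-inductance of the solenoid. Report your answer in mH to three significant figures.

A = 132 mm² = 1.320×10^-4 m².
For a long solenoid, L = μ₀N²A/ℓ.
L = (4π×10⁻⁷)(2260)²(1.320×10^-4)/(0.735 m) = 1.153×10^-3 H.

L ≈ 1.15 mH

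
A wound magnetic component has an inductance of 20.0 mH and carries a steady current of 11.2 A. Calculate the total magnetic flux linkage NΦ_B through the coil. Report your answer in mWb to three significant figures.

NΦ_B ≈ 224 mWb

From L = NΦ_B/I, the flux linkage is NΦ_B = LI.
NΦ_B = (2.000×10^-2 H)(11.2 A) = 0.224 Wb.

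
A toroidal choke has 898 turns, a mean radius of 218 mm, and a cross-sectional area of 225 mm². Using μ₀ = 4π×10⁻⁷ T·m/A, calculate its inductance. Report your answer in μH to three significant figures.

L ≈ 166 μH

For a thin toroid, L = μ₀N²A/(2πR).
L = (4π×10⁻⁷)(898)²(2.250×10^-4) / (2π×0.218 m) = 1.6646×10^-4 H.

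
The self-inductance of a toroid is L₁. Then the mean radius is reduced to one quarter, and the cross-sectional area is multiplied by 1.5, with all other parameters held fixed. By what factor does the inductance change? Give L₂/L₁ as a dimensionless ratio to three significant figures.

For a toroid, L ∝ μᵣN²A/R.
L₂/L₁ = (0.25)^-1 × (1.5) = 6.00.

L₂/L₁ = 6.00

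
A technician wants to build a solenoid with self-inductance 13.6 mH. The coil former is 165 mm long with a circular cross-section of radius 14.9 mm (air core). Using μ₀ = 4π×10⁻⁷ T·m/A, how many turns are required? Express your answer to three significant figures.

A = πr² = π(1.490×10^-2 m)² = 6.9746×10^-4 m².
From L = μ₀N²A/ℓ, N = √(Lℓ / (μ₀A)).
N = √[(1.360×10^-2)(0.165) / ((4π×10⁻⁷)×6.9746×10^-4)] = √(2.560×10^6) ≈ 1600.1.

N ≈ 1600 turns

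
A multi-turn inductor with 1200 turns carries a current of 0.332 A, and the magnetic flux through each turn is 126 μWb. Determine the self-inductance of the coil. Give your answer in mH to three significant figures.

L ≈ 455 mH

Self-inductance is defined by L = NΦ_B/I (flux linkage over current).
L = (1200)(1.260×10^-4 Wb)/(0.332 A) = 0.4554 H.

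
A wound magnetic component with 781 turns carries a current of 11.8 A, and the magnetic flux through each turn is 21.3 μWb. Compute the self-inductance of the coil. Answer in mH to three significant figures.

Self-inductance is defined by L = NΦ_B/I (flux linkage over current).
L = (781)(2.130×10^-5 Wb)/(11.8 A) = 1.410×10^-3 H.

L ≈ 1.41 mH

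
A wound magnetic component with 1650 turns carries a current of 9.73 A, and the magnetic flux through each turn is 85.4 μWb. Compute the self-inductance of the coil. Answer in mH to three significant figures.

Self-inductance is defined by L = NΦ_B/I (flux linkage over current).
L = (1650)(8.540×10^-5 Wb)/(9.73 A) = 1.448×10^-2 H.

L ≈ 14.5 mH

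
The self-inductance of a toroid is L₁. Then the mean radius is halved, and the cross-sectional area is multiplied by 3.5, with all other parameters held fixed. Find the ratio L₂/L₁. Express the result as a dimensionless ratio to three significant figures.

L₂/L₁ = 7.00

For a toroid, L ∝ μᵣN²A/R.
L₂/L₁ = (0.5)^-1 × (3.5) = 7.00.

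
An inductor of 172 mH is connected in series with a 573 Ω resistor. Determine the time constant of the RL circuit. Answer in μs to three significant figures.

τ ≈ 300 μs

τ = L/R = (0.172 H)/(573 Ω) = 3.002×10^-4 s.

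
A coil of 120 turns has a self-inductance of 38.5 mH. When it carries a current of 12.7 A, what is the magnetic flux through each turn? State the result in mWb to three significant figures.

From L = NΦ_B/I, the flux per turn is Φ_B = LI/N.
Φ_B = (3.850×10^-2 H)(12.7 A)/120 = 4.0746×10^-3 Wb.

Φ_B ≈ 4.07 mWb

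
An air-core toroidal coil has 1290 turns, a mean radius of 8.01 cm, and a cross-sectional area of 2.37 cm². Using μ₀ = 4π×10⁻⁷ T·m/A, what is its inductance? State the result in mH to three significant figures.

L ≈ 0.985 mH

For a thin toroid, L = μ₀N²A/(2πR).
L = (4π×10⁻⁷)(1290)²(2.370×10^-4) / (2π×8.010×10^-2 m) = 9.847×10^-4 H.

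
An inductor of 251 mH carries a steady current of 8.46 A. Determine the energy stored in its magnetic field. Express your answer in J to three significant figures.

Stored magnetic energy: U = ½LI².
U = ½(0.251 H)(8.46 A)² = 8.982 J.

U ≈ 8.98 J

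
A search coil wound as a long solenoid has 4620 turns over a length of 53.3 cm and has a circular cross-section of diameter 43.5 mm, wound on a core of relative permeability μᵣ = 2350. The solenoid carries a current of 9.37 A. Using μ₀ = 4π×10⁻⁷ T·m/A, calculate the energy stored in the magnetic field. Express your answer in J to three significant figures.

A = π(d/2)² = π(2.175×10^-2 m)² = 1.486×10^-3 m².
L = μ₀μᵣN²A/ℓ = (4π×10⁻⁷)(2350)(4620)²(1.486×10^-3)/(0.533) = 175.8 H.
U = ½LI² = ½(175.8)(9.37)² = 7.715×10^3 J.

U ≈ 7720 J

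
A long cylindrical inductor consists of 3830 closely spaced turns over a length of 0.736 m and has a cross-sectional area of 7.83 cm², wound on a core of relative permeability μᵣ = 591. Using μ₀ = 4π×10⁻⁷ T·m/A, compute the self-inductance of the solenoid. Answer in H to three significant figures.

L ≈ 11.6 H

A = 7.83 cm² = 7.830×10^-4 m².
For a long solenoid, L = μ₀μᵣN²A/ℓ.
L = (4π×10⁻⁷)(591)(3830)²(7.830×10^-4)/(0.736 m) = 11.59 H.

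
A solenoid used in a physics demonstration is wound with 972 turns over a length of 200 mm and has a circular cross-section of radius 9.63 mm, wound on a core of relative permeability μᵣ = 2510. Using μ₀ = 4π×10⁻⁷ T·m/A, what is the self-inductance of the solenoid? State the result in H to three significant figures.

L ≈ 4.34 H

A = πr² = π(9.630×10^-3 m)² = 2.913×10^-4 m².
For a long solenoid, L = μ₀μᵣN²A/ℓ.
L = (4π×10⁻⁷)(2510)(972)²(2.913×10^-4)/(0.2 m) = 4.341 H.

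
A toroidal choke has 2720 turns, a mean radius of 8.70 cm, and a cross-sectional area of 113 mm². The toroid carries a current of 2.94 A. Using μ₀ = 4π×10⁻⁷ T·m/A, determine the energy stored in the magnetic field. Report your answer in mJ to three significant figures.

U ≈ 8.31 mJ

L = μ₀N²A/(2πR) = (4π×10⁻⁷)(2720)²(1.130×10^-4)/(2π×8.700×10^-2) = 1.922×10^-3 H.
U = ½LI² = ½(1.922×10^-3)(2.94)² = 8.306×10^-3 J.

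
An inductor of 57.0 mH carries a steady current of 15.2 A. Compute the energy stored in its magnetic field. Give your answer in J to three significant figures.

Stored magnetic energy: U = ½LI².
U = ½(5.700×10^-2 H)(15.2 A)² = 6.5846 J.

U ≈ 6.58 J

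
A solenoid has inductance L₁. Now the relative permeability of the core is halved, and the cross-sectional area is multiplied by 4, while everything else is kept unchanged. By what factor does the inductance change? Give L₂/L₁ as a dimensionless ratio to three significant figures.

For a solenoid, L ∝ μᵣN²A/ℓ.
L₂/L₁ = (0.5) × (4) = 2.00.

L₂/L₁ = 2.00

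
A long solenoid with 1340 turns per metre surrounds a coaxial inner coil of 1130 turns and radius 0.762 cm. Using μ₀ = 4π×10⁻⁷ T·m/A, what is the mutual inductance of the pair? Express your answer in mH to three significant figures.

The outer solenoid produces a uniform field B₁ = μ₀n₁I₁ across the inner coil,
so the flux linkage is N₂Φ = N₂B₁A₂ = μ₀n₁N₂A₂·I₁, giving M = μ₀n₁N₂A₂.
A₂ = πr² = π(7.620×10^-3 m)² = 1.824×10^-4 m².
M = (4π×10⁻⁷)(1340)(1130)(1.824×10^-4) = 3.471×10^-4 H.

M ≈ 0.347 mH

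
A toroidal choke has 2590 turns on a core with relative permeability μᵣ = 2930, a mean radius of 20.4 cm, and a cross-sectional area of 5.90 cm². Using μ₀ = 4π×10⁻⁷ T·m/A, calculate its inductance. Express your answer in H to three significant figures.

For a thin toroid, L = μ₀μᵣN²A/(2πR).
L = (4π×10⁻⁷)(2930)(2590)²(5.900×10^-4) / (2π×0.204 m) = 11.37 H.

L ≈ 11.4 H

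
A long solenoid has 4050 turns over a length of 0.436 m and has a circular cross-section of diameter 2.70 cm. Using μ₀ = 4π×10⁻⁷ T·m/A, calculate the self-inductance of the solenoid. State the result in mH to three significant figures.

A = π(d/2)² = π(1.350×10^-2 m)² = 5.726×10^-4 m².
For a long solenoid, L = μ₀N²A/ℓ.
L = (4π×10⁻⁷)(4050)²(5.726×10^-4)/(0.436 m) = 2.707×10^-2 H.

L ≈ 27.1 mH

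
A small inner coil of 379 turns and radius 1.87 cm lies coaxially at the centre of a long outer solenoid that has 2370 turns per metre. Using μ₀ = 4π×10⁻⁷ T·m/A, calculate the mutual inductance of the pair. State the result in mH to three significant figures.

M ≈ 1.24 mH

The outer solenoid produces a uniform field B₁ = μ₀n₁I₁ across the inner coil,
so the flux linkage is N₂Φ = N₂B₁A₂ = μ₀n₁N₂A₂·I₁, giving M = μ₀n₁N₂A₂.
A₂ = πr² = π(1.870×10^-2 m)² = 1.099×10^-3 m².
M = (4π×10⁻⁷)(2370)(379)(1.099×10^-3) = 1.240×10^-3 H.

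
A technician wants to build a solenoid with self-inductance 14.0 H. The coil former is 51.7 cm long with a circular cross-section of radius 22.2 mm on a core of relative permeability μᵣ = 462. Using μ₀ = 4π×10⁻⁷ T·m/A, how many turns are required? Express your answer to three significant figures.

A = πr² = π(2.220×10^-2 m)² = 1.548×10^-3 m².
From L = μ₀μᵣN²A/ℓ, N = √(Lℓ / (μ₀μᵣA)).
N = √[(14)(0.517) / ((4π×10⁻⁷)(462)×1.548×10^-3)] = √(8.052×10^6) ≈ 2837.6.

N ≈ 2840 turns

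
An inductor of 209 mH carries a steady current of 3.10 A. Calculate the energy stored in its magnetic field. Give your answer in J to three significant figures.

Stored magnetic energy: U = ½LI².
U = ½(0.209 H)(3.10 A)² = 1.004 J.

U ≈ 1.00 J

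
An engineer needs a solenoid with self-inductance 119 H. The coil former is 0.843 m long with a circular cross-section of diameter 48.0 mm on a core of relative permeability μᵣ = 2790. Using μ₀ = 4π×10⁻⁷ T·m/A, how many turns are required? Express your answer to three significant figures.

A = π(d/2)² = π(2.400×10^-2 m)² = 1.810×10^-3 m².
From L = μ₀μᵣN²A/ℓ, N = √(Lℓ / (μ₀μᵣA)).
N = √[(119)(0.843) / ((4π×10⁻⁷)(2790)×1.810×10^-3)] = √(1.581×10^7) ≈ 3976.4.

N ≈ 3980 turns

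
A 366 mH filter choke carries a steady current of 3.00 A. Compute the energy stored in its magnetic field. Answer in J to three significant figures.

Stored magnetic energy: U = ½LI².
U = ½(0.366 H)(3.00 A)² = 1.647 J.

U ≈ 1.65 J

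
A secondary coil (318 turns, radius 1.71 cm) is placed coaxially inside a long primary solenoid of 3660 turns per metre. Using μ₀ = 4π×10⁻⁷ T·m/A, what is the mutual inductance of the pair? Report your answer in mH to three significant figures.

The outer solenoid produces a uniform field B₁ = μ₀n₁I₁ across the inner coil,
so the flux linkage is N₂Φ = N₂B₁A₂ = μ₀n₁N₂A₂·I₁, giving M = μ₀n₁N₂A₂.
A₂ = πr² = π(1.710×10^-2 m)² = 9.186×10^-4 m².
M = (4π×10⁻⁷)(3660)(318)(9.186×10^-4) = 1.344×10^-3 H.

M ≈ 1.34 mH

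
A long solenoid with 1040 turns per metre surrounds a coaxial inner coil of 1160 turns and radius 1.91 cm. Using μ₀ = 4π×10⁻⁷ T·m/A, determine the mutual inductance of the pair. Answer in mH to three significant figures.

The outer solenoid produces a uniform field B₁ = μ₀n₁I₁ across the inner coil,
so the flux linkage is N₂Φ = N₂B₁A₂ = μ₀n₁N₂A₂·I₁, giving M = μ₀n₁N₂A₂.
A₂ = πr² = π(1.910×10^-2 m)² = 1.146×10^-3 m².
M = (4π×10⁻⁷)(1040)(1160)(1.146×10^-3) = 1.737×10^-3 H.

M ≈ 1.74 mH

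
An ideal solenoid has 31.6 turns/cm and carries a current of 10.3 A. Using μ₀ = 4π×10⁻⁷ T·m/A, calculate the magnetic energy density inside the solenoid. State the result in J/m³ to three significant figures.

B = μ₀nI = (4π×10⁻⁷)(3.160×10^3)(10.3) = 4.090×10^-2 T.
u = B²/(2μ₀) = (4.090×10^-2)²/(2×4π×10⁻⁷) = 665.6 J/m³.

u ≈ 666 J/m³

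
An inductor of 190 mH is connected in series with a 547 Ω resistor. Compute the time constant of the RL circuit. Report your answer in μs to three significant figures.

τ ≈ 347 μs

τ = L/R = (0.19 H)/(547 Ω) = 3.473×10^-4 s.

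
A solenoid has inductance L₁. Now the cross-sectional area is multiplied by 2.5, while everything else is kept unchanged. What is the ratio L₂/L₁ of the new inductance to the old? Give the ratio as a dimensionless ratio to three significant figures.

For a solenoid, L ∝ μᵣN²A/ℓ.
L₂/L₁ = (2.5) = 2.50.

L₂/L₁ = 2.50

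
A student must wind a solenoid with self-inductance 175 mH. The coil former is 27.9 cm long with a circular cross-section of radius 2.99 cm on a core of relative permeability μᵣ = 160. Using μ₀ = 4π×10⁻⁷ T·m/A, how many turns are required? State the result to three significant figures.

A = πr² = π(2.990×10^-2 m)² = 2.809×10^-3 m².
From L = μ₀μᵣN²A/ℓ, N = √(Lℓ / (μ₀μᵣA)).
N = √[(0.175)(0.279) / ((4π×10⁻⁷)(160)×2.809×10^-3)] = √(8.646×10^4) ≈ 294.0.

N ≈ 294 turns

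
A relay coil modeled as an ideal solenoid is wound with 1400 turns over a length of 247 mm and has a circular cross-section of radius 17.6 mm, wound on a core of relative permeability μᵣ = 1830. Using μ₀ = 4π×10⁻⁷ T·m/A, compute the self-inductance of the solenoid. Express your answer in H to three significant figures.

L ≈ 17.8 H

A = πr² = π(1.760×10^-2 m)² = 9.731×10^-4 m².
For a long solenoid, L = μ₀μᵣN²A/ℓ.
L = (4π×10⁻⁷)(1830)(1400)²(9.731×10^-4)/(0.247 m) = 17.76 H.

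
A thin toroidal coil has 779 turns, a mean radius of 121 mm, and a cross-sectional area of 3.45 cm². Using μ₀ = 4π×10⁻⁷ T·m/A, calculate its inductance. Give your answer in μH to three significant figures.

L ≈ 346 μH

For a thin toroid, L = μ₀N²A/(2πR).
L = (4π×10⁻⁷)(779)²(3.450×10^-4) / (2π×0.121 m) = 3.460×10^-4 H.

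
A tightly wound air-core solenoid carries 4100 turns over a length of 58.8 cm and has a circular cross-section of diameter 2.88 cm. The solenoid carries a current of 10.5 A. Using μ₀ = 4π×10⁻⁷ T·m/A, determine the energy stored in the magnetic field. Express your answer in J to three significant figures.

U ≈ 1.29 J

A = π(d/2)² = π(1.440×10^-2 m)² = 6.514×10^-4 m².
L = μ₀N²A/ℓ = (4π×10⁻⁷)(4100)²(6.514×10^-4)/(0.588) = 2.340×10^-2 H.
U = ½LI² = ½(2.340×10^-2)(10.5)² = 1.29 J.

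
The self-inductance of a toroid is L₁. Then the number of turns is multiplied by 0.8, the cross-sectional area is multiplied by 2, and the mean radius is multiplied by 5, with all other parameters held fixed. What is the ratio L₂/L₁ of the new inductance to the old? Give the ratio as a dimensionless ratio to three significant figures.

For a toroid, L ∝ μᵣN²A/R.
L₂/L₁ = (0.8)^2 × (2) × (5)^-1 = 0.256.

L₂/L₁ = 0.256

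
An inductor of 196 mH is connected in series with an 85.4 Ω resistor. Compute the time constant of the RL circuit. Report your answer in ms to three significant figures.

τ = L/R = (0.196 H)/(85.4 Ω) = 2.295×10^-3 s.

τ ≈ 2.30 ms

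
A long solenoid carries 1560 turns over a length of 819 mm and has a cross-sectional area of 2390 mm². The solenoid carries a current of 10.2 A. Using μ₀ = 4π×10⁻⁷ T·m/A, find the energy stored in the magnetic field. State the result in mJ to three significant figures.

A = 2390 mm² = 2.390×10^-3 m².
L = μ₀N²A/ℓ = (4π×10⁻⁷)(1560)²(2.390×10^-3)/(0.819) = 8.924×10^-3 H.
U = ½LI² = ½(8.924×10^-3)(10.2)² = 0.4642 J.

U ≈ 464 mJ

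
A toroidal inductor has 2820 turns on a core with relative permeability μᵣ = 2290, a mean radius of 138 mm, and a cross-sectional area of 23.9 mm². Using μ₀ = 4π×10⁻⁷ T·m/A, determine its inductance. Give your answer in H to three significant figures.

L ≈ 0.631 H

For a thin toroid, L = μ₀μᵣN²A/(2πR).
L = (4π×10⁻⁷)(2290)(2820)²(2.390×10^-5) / (2π×0.138 m) = 0.6308 H.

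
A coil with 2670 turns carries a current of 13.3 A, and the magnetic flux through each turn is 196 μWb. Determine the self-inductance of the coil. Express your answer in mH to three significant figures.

Self-inductance is defined by L = NΦ_B/I (flux linkage over current).
L = (2670)(1.960×10^-4 Wb)/(13.3 A) = 3.9347×10^-2 H.

L ≈ 39.3 mH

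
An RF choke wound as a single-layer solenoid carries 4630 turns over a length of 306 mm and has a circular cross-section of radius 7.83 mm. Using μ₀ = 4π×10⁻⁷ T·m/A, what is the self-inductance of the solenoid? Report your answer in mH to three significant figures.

A = πr² = π(7.830×10^-3 m)² = 1.926×10^-4 m².
For a long solenoid, L = μ₀N²A/ℓ.
L = (4π×10⁻⁷)(4630)²(1.926×10^-4)/(0.306 m) = 1.696×10^-2 H.

L ≈ 17.0 mH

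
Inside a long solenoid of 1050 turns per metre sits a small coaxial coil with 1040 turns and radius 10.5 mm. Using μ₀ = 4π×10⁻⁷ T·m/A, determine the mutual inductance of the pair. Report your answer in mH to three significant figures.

The outer solenoid produces a uniform field B₁ = μ₀n₁I₁ across the inner coil,
so the flux linkage is N₂Φ = N₂B₁A₂ = μ₀n₁N₂A₂·I₁, giving M = μ₀n₁N₂A₂.
A₂ = πr² = π(1.050×10^-2 m)² = 3.464×10^-4 m².
M = (4π×10⁻⁷)(1050)(1040)(3.464×10^-4) = 4.753×10^-4 H.

M ≈ 0.475 mH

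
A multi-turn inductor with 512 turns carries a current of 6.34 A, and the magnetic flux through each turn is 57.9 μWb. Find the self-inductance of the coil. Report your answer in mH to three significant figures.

Self-inductance is defined by L = NΦ_B/I (flux linkage over current).
L = (512)(5.790×10^-5 Wb)/(6.34 A) = 4.676×10^-3 H.

L ≈ 4.68 mH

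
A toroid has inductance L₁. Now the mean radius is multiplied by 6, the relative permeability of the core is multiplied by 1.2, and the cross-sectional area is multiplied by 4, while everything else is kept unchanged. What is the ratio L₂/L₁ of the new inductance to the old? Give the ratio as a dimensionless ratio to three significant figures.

For a toroid, L ∝ μᵣN²A/R.
L₂/L₁ = (6)^-1 × (1.2) × (4) = 0.800.

L₂/L₁ = 0.800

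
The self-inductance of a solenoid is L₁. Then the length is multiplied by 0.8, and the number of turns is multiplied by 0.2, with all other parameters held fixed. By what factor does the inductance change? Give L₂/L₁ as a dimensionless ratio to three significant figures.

L₂/L₁ = 0.0500

For a solenoid, L ∝ μᵣN²A/ℓ.
L₂/L₁ = (0.8)^-1 × (0.2)^2 = 0.0500.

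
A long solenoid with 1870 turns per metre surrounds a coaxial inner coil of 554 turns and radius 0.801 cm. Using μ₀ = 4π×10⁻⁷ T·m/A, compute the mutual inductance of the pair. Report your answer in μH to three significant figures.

M ≈ 262 μH

The outer solenoid produces a uniform field B₁ = μ₀n₁I₁ across the inner coil,
so the flux linkage is N₂Φ = N₂B₁A₂ = μ₀n₁N₂A₂·I₁, giving M = μ₀n₁N₂A₂.
A₂ = πr² = π(8.010×10^-3 m)² = 2.016×10^-4 m².
M = (4π×10⁻⁷)(1870)(554)(2.016×10^-4) = 2.624×10^-4 H.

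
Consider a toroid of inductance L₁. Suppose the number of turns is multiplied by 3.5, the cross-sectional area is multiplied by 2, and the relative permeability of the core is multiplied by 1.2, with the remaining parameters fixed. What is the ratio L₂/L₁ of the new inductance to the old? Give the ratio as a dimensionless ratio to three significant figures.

L₂/L₁ = 29.4

For a toroid, L ∝ μᵣN²A/R.
L₂/L₁ = (3.5)^2 × (2) × (1.2) = 29.4.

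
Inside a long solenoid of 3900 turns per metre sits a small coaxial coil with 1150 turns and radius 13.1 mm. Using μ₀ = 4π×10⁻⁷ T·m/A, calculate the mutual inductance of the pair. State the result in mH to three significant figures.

M ≈ 3.04 mH

The outer solenoid produces a uniform field B₁ = μ₀n₁I₁ across the inner coil,
so the flux linkage is N₂Φ = N₂B₁A₂ = μ₀n₁N₂A₂·I₁, giving M = μ₀n₁N₂A₂.
A₂ = πr² = π(1.310×10^-2 m)² = 5.391×10^-4 m².
M = (4π×10⁻⁷)(3900)(1150)(5.391×10^-4) = 3.039×10^-3 H.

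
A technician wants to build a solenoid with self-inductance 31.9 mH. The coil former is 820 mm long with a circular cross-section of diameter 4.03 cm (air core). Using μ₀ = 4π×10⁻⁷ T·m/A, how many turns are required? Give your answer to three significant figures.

A = π(d/2)² = π(2.015×10^-2 m)² = 1.276×10^-3 m².
From L = μ₀N²A/ℓ, N = √(Lℓ / (μ₀A)).
N = √[(3.190×10^-2)(0.82) / ((4π×10⁻⁷)×1.276×10^-3)] = √(1.632×10^7) ≈ 4039.7.

N ≈ 4040 turns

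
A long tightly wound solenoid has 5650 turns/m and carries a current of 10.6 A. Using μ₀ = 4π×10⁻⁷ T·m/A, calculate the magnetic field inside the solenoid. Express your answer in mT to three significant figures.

Inside a long solenoid, B = μ₀nI.
B = (4π×10⁻⁷)(5.650×10^3 m⁻¹)(10.6 A) = 7.526×10^-2 T.

B ≈ 75.3 mT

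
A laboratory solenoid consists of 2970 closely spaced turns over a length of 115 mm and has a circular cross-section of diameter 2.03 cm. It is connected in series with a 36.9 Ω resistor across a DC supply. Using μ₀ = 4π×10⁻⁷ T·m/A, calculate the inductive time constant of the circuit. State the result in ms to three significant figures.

A = π(d/2)² = π(1.015×10^-2 m)² = 3.237×10^-4 m².
L = μ₀N²A/ℓ = (4π×10⁻⁷)(2970)²(3.237×10^-4)/(0.115) = 3.120×10^-2 H.
τ = L/R = (3.120×10^-2)/(36.9) = 8.454×10^-4 s.

τ ≈ 0.845 ms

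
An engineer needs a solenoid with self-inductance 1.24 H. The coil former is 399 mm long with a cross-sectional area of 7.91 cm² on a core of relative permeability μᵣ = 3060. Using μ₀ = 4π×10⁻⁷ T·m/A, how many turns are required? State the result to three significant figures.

A = 7.91 cm² = 7.910×10^-4 m².
From L = μ₀μᵣN²A/ℓ, N = √(Lℓ / (μ₀μᵣA)).
N = √[(1.24)(0.399) / ((4π×10⁻⁷)(3060)×7.910×10^-4)] = √(1.627×10^5) ≈ 403.3.

N ≈ 403 turns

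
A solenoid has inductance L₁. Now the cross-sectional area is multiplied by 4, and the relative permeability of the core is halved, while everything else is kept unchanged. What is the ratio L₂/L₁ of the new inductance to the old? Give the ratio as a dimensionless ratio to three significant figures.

L₂/L₁ = 2.00

For a solenoid, L ∝ μᵣN²A/ℓ.
L₂/L₁ = (4) × (0.5) = 2.00.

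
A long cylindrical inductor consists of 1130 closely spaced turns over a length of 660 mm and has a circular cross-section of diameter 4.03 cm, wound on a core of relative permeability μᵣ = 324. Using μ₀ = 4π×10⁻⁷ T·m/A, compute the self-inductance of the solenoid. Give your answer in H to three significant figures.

A = π(d/2)² = π(2.015×10^-2 m)² = 1.276×10^-3 m².
For a long solenoid, L = μ₀μᵣN²A/ℓ.
L = (4π×10⁻⁷)(324)(1130)²(1.276×10^-3)/(0.66 m) = 1.0048 H.

L ≈ 1.00 H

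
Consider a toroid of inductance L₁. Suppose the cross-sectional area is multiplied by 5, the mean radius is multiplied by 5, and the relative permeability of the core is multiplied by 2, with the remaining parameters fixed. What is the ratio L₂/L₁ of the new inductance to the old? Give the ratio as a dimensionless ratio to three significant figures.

For a toroid, L ∝ μᵣN²A/R.
L₂/L₁ = (5) × (5)^-1 × (2) = 2.00.

L₂/L₁ = 2.00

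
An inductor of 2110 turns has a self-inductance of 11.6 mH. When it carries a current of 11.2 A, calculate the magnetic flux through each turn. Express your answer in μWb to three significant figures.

From L = NΦ_B/I, the flux per turn is Φ_B = LI/N.
Φ_B = (1.160×10^-2 H)(11.2 A)/2110 = 6.157×10^-5 Wb.

Φ_B ≈ 61.6 μWb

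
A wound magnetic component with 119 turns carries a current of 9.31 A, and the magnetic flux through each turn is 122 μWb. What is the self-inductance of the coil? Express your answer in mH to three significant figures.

L ≈ 1.56 mH

Self-inductance is defined by L = NΦ_B/I (flux linkage over current).
L = (119)(1.220×10^-4 Wb)/(9.31 A) = 1.559×10^-3 H.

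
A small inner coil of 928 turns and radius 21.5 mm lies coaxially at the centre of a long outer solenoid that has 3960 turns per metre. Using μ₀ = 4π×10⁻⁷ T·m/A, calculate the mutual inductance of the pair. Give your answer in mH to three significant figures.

M ≈ 6.71 mH

The outer solenoid produces a uniform field B₁ = μ₀n₁I₁ across the inner coil,
so the flux linkage is N₂Φ = N₂B₁A₂ = μ₀n₁N₂A₂·I₁, giving M = μ₀n₁N₂A₂.
A₂ = πr² = π(2.150×10^-2 m)² = 1.452×10^-3 m².
M = (4π×10⁻⁷)(3960)(928)(1.452×10^-3) = 6.706×10^-3 H.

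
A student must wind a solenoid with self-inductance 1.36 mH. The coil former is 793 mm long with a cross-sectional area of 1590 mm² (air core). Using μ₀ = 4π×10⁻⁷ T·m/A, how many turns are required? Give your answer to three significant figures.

A = 1590 mm² = 1.590×10^-3 m².
From L = μ₀N²A/ℓ, N = √(Lℓ / (μ₀A)).
N = √[(1.360×10^-3)(0.793) / ((4π×10⁻⁷)×1.590×10^-3)] = √(5.398×10^5) ≈ 734.7.

N ≈ 735 turns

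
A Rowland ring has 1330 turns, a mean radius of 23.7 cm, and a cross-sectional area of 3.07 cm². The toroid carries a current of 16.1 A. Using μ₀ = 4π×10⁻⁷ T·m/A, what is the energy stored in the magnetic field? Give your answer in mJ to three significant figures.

U ≈ 59.4 mJ

L = μ₀N²A/(2πR) = (4π×10⁻⁷)(1330)²(3.070×10^-4)/(2π×0.237) = 4.583×10^-4 H.
U = ½LI² = ½(4.583×10^-4)(16.1)² = 5.939×10^-2 J.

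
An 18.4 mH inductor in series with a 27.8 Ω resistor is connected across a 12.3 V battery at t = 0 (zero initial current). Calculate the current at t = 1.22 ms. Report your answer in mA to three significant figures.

I ≈ 372 mA

τ = L/R = 1.840×10^-2/27.8 = 6.619×10^-4 s; final current I_∞ = ε/R = 12.3/27.8 = 0.4424 A.
I(t) = I_∞(1 − e^(−t/τ)) with t/τ = 1.843.
I = (0.4424)(1 − e^(−1.843)) = 0.3724 A.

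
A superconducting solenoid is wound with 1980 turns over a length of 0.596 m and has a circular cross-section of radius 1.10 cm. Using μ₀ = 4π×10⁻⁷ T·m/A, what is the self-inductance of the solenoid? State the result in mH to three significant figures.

A = πr² = π(1.100×10^-2 m)² = 3.801×10^-4 m².
For a long solenoid, L = μ₀N²A/ℓ.
L = (4π×10⁻⁷)(1980)²(3.801×10^-4)/(0.596 m) = 3.142×10^-3 H.

L ≈ 3.14 mH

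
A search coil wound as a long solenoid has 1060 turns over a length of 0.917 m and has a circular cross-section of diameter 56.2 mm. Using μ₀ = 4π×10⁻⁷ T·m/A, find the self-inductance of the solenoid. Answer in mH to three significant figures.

A = π(d/2)² = π(2.810×10^-2 m)² = 2.481×10^-3 m².
For a long solenoid, L = μ₀N²A/ℓ.
L = (4π×10⁻⁷)(1060)²(2.481×10^-3)/(0.917 m) = 3.820×10^-3 H.

L ≈ 3.82 mH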